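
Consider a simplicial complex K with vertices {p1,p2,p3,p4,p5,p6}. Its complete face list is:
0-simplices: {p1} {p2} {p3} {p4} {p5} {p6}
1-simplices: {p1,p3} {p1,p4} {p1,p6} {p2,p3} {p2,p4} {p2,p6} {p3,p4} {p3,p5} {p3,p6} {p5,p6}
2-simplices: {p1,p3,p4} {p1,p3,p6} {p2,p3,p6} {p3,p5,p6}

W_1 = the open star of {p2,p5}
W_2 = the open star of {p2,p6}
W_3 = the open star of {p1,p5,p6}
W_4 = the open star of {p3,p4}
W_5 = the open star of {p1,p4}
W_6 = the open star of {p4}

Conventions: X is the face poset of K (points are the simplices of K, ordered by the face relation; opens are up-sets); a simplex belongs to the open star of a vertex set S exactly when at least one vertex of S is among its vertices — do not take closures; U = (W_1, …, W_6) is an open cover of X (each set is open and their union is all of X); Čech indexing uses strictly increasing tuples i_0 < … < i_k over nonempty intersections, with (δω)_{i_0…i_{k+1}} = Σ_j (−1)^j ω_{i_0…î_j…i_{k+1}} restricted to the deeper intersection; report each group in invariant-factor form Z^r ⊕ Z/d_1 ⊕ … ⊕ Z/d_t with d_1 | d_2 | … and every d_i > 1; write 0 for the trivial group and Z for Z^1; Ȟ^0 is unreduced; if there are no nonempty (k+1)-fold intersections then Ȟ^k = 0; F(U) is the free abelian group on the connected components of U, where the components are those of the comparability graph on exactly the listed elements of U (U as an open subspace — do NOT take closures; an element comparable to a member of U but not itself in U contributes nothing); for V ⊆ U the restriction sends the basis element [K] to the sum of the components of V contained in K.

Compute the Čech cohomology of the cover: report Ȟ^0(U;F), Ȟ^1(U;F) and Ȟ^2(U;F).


Ȟ^0 ≅ Z, Ȟ^1 ≅ Z, Ȟ^2 ≅ 0

cover nerve:
  W1={{p2},{p5},{p2,p3},{p2,p4},{p2,p6},{p3,p5},{p5,p6},{p2,p3,p6},{p3,p5,p6}} W2={{p2},{p6},{p1,p6},{p2,p3},{p2,p4},{p2,p6},{p3,p6},{p5,p6},{p1,p3,p6},{p2,p3,p6},{p3,p5,p6}} W3={{p1},{p5},{p6},{p1,p3},{p1,p4},{p1,p6},{p2,p6},{p3,p5},{p3,p6},{p5,p6},{p1,p3,p4},{p1,p3,p6},{p2,p3,p6},{p3,p5,p6}} W4={{p3},{p4},{p1,p3},{p1,p4},{p2,p3},{p2,p4},{p3,p4},{p3,p5},{p3,p6},{p1,p3,p4},{p1,p3,p6},{p2,p3,p6},{p3,p5,p6}} W5={{p1},{p4},{p1,p3},{p1,p4},{p1,p6},{p2,p4},{p3,p4},{p1,p3,p4},{p1,p3,p6}} W6={{p4},{p1,p4},{p2,p4},{p3,p4},{p1,p3,p4}}
  W12={{p2},{p2,p3},{p2,p4},{p2,p6},{p5,p6},{p2,p3,p6},{p3,p5,p6}} W13={{p5},{p2,p6},{p3,p5},{p5,p6},{p2,p3,p6},{p3,p5,p6}} W14={{p2,p3},{p2,p4},{p3,p5},{p2,p3,p6},{p3,p5,p6}} W15={{p2,p4}} W16={{p2,p4}} W23={{p6},{p1,p6},{p2,p6},{p3,p6},{p5,p6},{p1,p3,p6},{p2,p3,p6},{p3,p5,p6}} W24={{p2,p3},{p2,p4},{p3,p6},{p1,p3,p6},{p2,p3,p6},{p3,p5,p6}} W25={{p1,p6},{p2,p4},{p1,p3,p6}} W26={{p2,p4}} W34={{p1,p3},{p1,p4},{p3,p5},{p3,p6},{p1,p3,p4},{p1,p3,p6},{p2,p3,p6},{p3,p5,p6}} W35={{p1},{p1,p3},{p1,p4},{p1,p6},{p1,p3,p4},{p1,p3,p6}} W36={{p1,p4},{p1,p3,p4}} W45={{p4},{p1,p3},{p1,p4},{p2,p4},{p3,p4},{p1,p3,p4},{p1,p3,p6}} W46={{p4},{p1,p4},{p2,p4},{p3,p4},{p1,p3,p4}} W56={{p4},{p1,p4},{p2,p4},{p3,p4},{p1,p3,p4}}
  W123={{p2,p6},{p5,p6},{p2,p3,p6},{p3,p5,p6}} W124={{p2,p3},{p2,p4},{p2,p3,p6},{p3,p5,p6}} W125={{p2,p4}} W126={{p2,p4}} W134={{p3,p5},{p2,p3,p6},{p3,p5,p6}} W145={{p2,p4}} W146={{p2,p4}} W156={{p2,p4}} W234={{p3,p6},{p1,p3,p6},{p2,p3,p6},{p3,p5,p6}} W235={{p1,p6},{p1,p3,p6}} W245={{p2,p4},{p1,p3,p6}} W246={{p2,p4}} W256={{p2,p4}} W345={{p1,p3},{p1,p4},{p1,p3,p4},{p1,p3,p6}} W346={{p1,p4},{p1,p3,p4}} W356={{p1,p4},{p1,p3,p4}} W456={{p4},{p1,p4},{p2,p4},{p3,p4},{p1,p3,p4}}
  W1234={{p2,p3,p6},{p3,p5,p6}} W1245={{p2,p4}} W1246={{p2,p4}} W1256={{p2,p4}} W1456={{p2,p4}} W2345={{p1,p3,p6}} W2456={{p2,p4}} W3456={{p1,p4},{p1,p3,p4}}
  W12456={{p2,p4}}
components per intersection:
  W1: {{p2},{p2,p3},{p2,p4},{p2,p6},{p2,p3,p6}} {{p5},{p3,p5},{p5,p6},{p3,p5,p6}}
  W2: {{p2},{p6},{p1,p6},{p2,p3},{p2,p4},{p2,p6},{p3,p6},{p5,p6},{p1,p3,p6},{p2,p3,p6},{p3,p5,p6}}
  W3: {{p1},{p5},{p6},{p1,p3},{p1,p4},{p1,p6},{p2,p6},{p3,p5},{p3,p6},{p5,p6},{p1,p3,p4},{p1,p3,p6},{p2,p3,p6},{p3,p5,p6}}
  W4: {{p3},{p4},{p1,p3},{p1,p4},{p2,p3},{p2,p4},{p3,p4},{p3,p5},{p3,p6},{p1,p3,p4},{p1,p3,p6},{p2,p3,p6},{p3,p5,p6}}
  W5: {{p1},{p4},{p1,p3},{p1,p4},{p1,p6},{p2,p4},{p3,p4},{p1,p3,p4},{p1,p3,p6}}
  W6: {{p4},{p1,p4},{p2,p4},{p3,p4},{p1,p3,p4}}
  W12: {{p2},{p2,p3},{p2,p4},{p2,p6},{p2,p3,p6}} {{p5,p6},{p3,p5,p6}}
  W13: {{p5},{p3,p5},{p5,p6},{p3,p5,p6}} {{p2,p6},{p2,p3,p6}}
  W14: {{p2,p3},{p2,p3,p6}} {{p2,p4}} {{p3,p5},{p3,p5,p6}}
  W15: {{p2,p4}}
  W16: {{p2,p4}}
  W23: {{p6},{p1,p6},{p2,p6},{p3,p6},{p5,p6},{p1,p3,p6},{p2,p3,p6},{p3,p5,p6}}
  W24: {{p2,p3},{p3,p6},{p1,p3,p6},{p2,p3,p6},{p3,p5,p6}} {{p2,p4}}
  W25: {{p1,p6},{p1,p3,p6}} {{p2,p4}}
  W26: {{p2,p4}}
  W34: {{p1,p3},{p1,p4},{p3,p5},{p3,p6},{p1,p3,p4},{p1,p3,p6},{p2,p3,p6},{p3,p5,p6}}
  W35: {{p1},{p1,p3},{p1,p4},{p1,p6},{p1,p3,p4},{p1,p3,p6}}
  W36: {{p1,p4},{p1,p3,p4}}
  W45: {{p4},{p1,p3},{p1,p4},{p2,p4},{p3,p4},{p1,p3,p4},{p1,p3,p6}}
  W46: {{p4},{p1,p4},{p2,p4},{p3,p4},{p1,p3,p4}}
  W56: {{p4},{p1,p4},{p2,p4},{p3,p4},{p1,p3,p4}}
  W123: {{p2,p6},{p2,p3,p6}} {{p5,p6},{p3,p5,p6}}
  W124: {{p2,p3},{p2,p3,p6}} {{p2,p4}} {{p3,p5,p6}}
  W125: {{p2,p4}}
  W126: {{p2,p4}}
  W134: {{p3,p5},{p3,p5,p6}} {{p2,p3,p6}}
  W145: {{p2,p4}}
  W146: {{p2,p4}}
  W156: {{p2,p4}}
  W234: {{p3,p6},{p1,p3,p6},{p2,p3,p6},{p3,p5,p6}}
  W235: {{p1,p6},{p1,p3,p6}}
  W245: {{p2,p4}} {{p1,p3,p6}}
  W246: {{p2,p4}}
  W256: {{p2,p4}}
  W345: {{p1,p3},{p1,p4},{p1,p3,p4},{p1,p3,p6}}
  W346: {{p1,p4},{p1,p3,p4}}
  W356: {{p1,p4},{p1,p3,p4}}
  W456: {{p4},{p1,p4},{p2,p4},{p3,p4},{p1,p3,p4}}
  W1234: {{p2,p3,p6}} {{p3,p5,p6}}
  W1245: {{p2,p4}}
  W1246: {{p2,p4}}
  W1256: {{p2,p4}}
  W1456: {{p2,p4}}
  W2345: {{p1,p3,p6}}
  W2456: {{p2,p4}}
  W3456: {{p1,p4},{p1,p3,p4}}
  W12456: {{p2,p4}}
C dims 7,21,22,9; δ0: rk 6, SNF 1^6; δ1: rk 14, SNF 1^14; δ2: rk 8, SNF 1^8
Ȟ^0: (7−6)−0=1 ⇒ Z
Ȟ^1: (21−14)−6=1 ⇒ Z
Ȟ^2: (22−8)−14=0 ⇒ 0


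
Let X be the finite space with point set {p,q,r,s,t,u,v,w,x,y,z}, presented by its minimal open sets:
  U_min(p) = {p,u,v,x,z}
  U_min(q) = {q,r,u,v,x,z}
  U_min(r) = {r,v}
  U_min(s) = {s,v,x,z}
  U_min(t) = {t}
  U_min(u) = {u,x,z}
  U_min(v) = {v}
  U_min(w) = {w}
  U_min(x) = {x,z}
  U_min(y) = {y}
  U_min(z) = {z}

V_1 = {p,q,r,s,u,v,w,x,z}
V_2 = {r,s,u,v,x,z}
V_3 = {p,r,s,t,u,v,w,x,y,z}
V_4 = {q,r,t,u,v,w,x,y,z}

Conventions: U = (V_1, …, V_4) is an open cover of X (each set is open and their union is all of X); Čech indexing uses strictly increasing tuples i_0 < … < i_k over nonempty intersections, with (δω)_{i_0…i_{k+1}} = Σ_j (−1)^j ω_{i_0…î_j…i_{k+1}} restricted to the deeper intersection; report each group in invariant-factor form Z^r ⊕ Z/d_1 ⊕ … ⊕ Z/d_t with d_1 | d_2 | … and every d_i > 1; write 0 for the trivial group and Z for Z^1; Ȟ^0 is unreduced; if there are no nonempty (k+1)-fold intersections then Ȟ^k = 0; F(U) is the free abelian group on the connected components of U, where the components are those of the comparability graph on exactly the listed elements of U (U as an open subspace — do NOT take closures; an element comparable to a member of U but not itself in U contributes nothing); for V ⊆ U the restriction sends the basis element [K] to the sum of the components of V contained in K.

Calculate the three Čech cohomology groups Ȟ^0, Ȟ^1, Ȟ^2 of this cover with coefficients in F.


Ȟ^0 = Z^4, Ȟ^1 = 0, Ȟ^2 = 0

nerve simplices:
  V12={r,s,u,v,x,z} V13={p,r,s,u,v,w,x,z} V14={q,r,u,v,w,x,z} V23={r,s,u,v,x,z} V24={r,u,v,x,z} V34={r,t,u,v,w,x,y,z}
  V123={r,s,u,v,x,z} V124={r,u,v,x,z} V134={r,u,v,w,x,z} V234={r,u,v,x,z}
  V1234={r,u,v,x,z}
components per intersection:
  V1: {p,q,r,s,u,v,x,z} {w}
  V2: {r,s,u,v,x,z}
  V3: {p,r,s,u,v,x,z} {t} {w} {y}
  V4: {q,r,u,v,x,z} {t} {w} {y}
  V12: {r,s,u,v,x,z}
  V13: {p,r,s,u,v,x,z} {w}
  V14: {q,r,u,v,x,z} {w}
  V23: {r,s,u,v,x,z}
  V24: {r,v} {u,x,z}
  V34: {r,v} {t} {u,x,z} {w} {y}
  V123: {r,s,u,v,x,z}
  V124: {r,v} {u,x,z}
  V134: {r,v} {u,x,z} {w}
  V234: {r,v} {u,x,z}
  V1234: {r,v} {u,x,z}
C dims 11,13,8,2; δ0: rk 7, SNF 1^7; δ1: rk 6, SNF 1^6; δ2: rk 2, SNF 1^2
degree 0: 11−7−0 = 4 → Ȟ^0 ≅ Z^4
degree 1: 13−6−7 = 0 → Ȟ^1 ≅ 0
degree 2: 8−2−6 = 0 → Ȟ^2 ≅ 0


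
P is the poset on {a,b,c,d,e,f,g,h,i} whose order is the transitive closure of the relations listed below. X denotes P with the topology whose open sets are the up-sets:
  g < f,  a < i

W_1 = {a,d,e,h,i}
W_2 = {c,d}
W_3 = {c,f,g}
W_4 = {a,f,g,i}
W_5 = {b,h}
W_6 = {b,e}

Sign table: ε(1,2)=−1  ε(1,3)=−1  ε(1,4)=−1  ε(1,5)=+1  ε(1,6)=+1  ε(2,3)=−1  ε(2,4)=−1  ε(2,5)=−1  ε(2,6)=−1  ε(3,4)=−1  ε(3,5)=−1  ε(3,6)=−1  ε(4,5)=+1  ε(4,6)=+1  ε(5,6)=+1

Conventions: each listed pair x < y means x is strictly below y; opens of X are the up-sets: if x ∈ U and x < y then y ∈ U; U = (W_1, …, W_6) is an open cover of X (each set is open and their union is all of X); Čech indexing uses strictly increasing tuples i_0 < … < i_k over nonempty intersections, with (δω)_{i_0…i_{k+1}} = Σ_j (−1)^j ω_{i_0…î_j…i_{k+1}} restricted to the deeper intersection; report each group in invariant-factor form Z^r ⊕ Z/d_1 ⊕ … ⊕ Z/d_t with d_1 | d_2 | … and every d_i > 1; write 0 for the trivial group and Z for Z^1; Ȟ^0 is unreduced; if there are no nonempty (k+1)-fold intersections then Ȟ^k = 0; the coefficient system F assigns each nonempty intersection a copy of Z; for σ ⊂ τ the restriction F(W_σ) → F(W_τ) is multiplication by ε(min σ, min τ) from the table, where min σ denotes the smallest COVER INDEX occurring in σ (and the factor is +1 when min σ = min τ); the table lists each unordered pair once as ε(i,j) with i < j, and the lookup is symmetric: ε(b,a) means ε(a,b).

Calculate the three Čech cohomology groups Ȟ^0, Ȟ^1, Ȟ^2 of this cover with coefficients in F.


nonempty intersections:
  W12={d} W14={a,i} W15={h} W16={e} W23={c} W34={f,g} W56={b}
C dims 6,7; δ0: rk 5, SNF 1^5
Ȟ^0: (6−5)−0=1 ⇒ Z
Ȟ^1: (7−0)−5=2 ⇒ Z^2
Ȟ^2: (0−0)−0=0 ⇒ 0

Ȟ^0 ≅ Z, Ȟ^1 ≅ Z^2 and Ȟ^2 ≅ 0


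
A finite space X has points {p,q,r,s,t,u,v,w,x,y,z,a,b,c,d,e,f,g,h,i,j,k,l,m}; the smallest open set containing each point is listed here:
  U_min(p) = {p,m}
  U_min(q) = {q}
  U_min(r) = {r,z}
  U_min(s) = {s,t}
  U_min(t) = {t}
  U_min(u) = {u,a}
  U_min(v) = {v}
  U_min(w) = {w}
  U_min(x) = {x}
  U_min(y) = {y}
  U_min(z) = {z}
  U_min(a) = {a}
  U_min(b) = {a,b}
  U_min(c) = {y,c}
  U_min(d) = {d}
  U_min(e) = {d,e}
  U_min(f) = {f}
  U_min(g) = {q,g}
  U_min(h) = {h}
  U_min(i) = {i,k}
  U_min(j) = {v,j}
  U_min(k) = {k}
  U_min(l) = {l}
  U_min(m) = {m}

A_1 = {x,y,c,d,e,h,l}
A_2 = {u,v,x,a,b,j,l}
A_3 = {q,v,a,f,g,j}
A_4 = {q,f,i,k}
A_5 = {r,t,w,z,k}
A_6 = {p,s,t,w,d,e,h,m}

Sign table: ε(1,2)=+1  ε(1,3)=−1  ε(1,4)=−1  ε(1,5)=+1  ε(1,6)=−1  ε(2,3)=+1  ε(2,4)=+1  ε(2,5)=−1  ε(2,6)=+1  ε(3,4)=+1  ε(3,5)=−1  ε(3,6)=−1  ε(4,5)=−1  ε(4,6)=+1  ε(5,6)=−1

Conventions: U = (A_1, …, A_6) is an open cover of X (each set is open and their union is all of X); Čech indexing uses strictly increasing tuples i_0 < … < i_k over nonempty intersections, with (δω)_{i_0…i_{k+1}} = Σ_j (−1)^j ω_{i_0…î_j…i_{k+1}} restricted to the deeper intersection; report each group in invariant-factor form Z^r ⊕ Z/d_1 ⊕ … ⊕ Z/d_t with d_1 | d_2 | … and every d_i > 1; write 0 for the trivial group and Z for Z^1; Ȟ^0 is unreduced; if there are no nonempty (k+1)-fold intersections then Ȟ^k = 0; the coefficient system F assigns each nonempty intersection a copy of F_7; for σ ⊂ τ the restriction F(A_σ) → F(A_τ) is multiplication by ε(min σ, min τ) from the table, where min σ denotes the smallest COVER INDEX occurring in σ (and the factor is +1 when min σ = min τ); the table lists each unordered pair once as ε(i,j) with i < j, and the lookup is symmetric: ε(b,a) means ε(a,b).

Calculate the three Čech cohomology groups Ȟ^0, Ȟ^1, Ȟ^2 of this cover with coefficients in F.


intersection data:
  A12={x,l} A16={d,e,h} A23={v,a,j} A34={q,f} A45={k} A56={t,w}
C dims 6,6; δ0: rk_F7 6
Ȟ^0 = (6 − 6) − 0 = 0, so Ȟ^0 ≅ 0
Ȟ^1 = (6 − 0) − 6 = 0, so Ȟ^1 ≅ 0
Ȟ^2 = (0 − 0) − 0 = 0, so Ȟ^2 ≅ 0

Ȟ^0 ≅ 0, Ȟ^1 ≅ 0 and Ȟ^2 ≅ 0


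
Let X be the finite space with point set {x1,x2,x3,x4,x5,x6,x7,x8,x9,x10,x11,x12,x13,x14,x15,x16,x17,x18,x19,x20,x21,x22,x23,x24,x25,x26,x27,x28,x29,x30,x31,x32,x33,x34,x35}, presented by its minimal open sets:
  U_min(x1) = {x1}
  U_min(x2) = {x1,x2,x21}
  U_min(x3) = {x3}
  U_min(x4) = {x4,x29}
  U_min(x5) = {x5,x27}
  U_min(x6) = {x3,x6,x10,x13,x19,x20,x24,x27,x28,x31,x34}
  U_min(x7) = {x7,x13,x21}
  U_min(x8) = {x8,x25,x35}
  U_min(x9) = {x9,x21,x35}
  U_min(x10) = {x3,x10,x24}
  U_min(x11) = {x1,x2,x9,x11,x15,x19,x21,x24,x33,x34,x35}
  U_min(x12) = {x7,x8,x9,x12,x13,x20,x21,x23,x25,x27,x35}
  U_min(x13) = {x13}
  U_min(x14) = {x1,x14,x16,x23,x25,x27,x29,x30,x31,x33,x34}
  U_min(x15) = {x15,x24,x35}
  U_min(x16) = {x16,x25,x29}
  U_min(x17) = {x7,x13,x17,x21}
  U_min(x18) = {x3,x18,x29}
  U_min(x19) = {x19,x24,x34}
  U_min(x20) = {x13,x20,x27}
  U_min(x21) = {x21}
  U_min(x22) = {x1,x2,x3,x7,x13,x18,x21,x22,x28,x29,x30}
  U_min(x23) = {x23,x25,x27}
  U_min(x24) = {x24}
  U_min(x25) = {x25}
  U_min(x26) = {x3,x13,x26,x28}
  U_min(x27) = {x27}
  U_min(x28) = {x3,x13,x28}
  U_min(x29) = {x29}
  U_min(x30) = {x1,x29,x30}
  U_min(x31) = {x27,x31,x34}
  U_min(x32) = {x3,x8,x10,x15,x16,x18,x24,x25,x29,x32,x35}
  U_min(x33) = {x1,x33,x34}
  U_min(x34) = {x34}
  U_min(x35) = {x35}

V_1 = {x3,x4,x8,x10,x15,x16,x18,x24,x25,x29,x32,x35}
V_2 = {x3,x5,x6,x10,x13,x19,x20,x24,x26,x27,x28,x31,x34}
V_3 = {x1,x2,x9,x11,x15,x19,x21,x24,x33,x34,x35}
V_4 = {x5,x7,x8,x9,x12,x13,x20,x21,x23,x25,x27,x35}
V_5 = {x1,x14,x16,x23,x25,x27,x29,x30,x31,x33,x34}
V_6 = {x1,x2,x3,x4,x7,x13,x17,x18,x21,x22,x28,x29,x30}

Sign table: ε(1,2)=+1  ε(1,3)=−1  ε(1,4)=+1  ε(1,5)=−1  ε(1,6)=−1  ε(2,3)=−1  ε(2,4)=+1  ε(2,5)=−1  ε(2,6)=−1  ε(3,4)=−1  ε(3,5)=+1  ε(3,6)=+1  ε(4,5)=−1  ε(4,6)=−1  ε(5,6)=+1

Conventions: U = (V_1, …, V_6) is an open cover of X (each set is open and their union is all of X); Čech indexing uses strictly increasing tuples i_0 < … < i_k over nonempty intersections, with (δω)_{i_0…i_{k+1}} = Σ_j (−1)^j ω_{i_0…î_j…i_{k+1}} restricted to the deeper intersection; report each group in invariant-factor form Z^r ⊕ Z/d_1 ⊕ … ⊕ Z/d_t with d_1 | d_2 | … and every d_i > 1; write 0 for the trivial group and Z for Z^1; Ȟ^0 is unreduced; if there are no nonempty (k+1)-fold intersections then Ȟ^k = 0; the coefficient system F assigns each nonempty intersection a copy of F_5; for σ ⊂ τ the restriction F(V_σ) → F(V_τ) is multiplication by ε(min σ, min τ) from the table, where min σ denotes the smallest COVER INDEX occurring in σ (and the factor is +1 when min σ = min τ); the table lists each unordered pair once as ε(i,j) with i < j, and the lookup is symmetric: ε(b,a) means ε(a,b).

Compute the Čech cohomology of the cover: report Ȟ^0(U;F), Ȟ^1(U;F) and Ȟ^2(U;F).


Ȟ^0 ≅ Z/5, Ȟ^1 ≅ 0, Ȟ^2 ≅ 0

nerve simplices:
  V12={x3,x10,x24} V13={x15,x24,x35} V14={x8,x25,x35} V15={x16,x25,x29} V16={x3,x4,x18,x29} V23={x19,x24,x34} V24={x5,x13,x20,x27} V25={x27,x31,x34} V26={x3,x13,x28} V34={x9,x21,x35} V35={x1,x33,x34} V36={x1,x2,x21} V45={x23,x25,x27} V46={x7,x13,x21} V56={x1,x29,x30}
  V123={x24} V126={x3} V134={x35} V145={x25} V156={x29} V235={x34} V245={x27} V246={x13} V346={x21} V356={x1}
C dims 6,15,10; δ0: rk_F5 5; δ1: rk_F5 10
degree 0: 6−5−0 = 1 → Ȟ^0 ≅ Z/5
degree 1: 15−10−5 = 0 → Ȟ^1 ≅ 0
degree 2: 10−0−10 = 0 → Ȟ^2 ≅ 0


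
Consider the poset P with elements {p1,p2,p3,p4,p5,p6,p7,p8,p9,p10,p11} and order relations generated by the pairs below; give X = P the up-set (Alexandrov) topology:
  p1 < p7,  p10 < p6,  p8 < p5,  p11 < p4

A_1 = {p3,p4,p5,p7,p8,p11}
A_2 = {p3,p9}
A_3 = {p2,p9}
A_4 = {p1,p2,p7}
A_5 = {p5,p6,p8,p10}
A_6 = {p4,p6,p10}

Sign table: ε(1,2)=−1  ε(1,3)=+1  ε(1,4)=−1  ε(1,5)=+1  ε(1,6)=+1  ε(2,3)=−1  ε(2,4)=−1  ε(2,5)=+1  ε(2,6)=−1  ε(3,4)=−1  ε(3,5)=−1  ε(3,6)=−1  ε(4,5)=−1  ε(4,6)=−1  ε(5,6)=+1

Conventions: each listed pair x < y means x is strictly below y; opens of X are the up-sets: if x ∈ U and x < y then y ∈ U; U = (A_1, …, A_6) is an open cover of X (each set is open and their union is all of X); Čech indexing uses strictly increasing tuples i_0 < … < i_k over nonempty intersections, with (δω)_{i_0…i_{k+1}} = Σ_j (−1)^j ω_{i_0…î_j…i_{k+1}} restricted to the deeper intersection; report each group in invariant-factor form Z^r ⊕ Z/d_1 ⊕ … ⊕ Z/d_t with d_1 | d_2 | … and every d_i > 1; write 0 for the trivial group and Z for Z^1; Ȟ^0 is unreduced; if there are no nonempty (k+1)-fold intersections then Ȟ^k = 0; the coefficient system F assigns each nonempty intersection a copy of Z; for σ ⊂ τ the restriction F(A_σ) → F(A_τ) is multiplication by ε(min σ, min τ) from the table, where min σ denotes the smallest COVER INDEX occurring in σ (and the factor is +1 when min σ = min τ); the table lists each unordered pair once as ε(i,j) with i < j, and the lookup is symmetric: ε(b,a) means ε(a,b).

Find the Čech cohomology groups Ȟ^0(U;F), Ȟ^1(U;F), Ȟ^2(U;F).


nonempty overlaps:
  A12={p3} A14={p7} A15={p5,p8} A16={p4} A23={p9} A34={p2} A56={p6,p10}
C dims 6,7; δ0: rk 5, SNF 1^5
degree 0: 6−5−0 = 1 → Ȟ^0 ≅ Z
degree 1: 7−0−5 = 2 → Ȟ^1 ≅ Z^2
degree 2: 0−0−0 = 0 → Ȟ^2 ≅ 0

Ȟ^0 ≅ Z, Ȟ^1 ≅ Z^2 and Ȟ^2 ≅ 0


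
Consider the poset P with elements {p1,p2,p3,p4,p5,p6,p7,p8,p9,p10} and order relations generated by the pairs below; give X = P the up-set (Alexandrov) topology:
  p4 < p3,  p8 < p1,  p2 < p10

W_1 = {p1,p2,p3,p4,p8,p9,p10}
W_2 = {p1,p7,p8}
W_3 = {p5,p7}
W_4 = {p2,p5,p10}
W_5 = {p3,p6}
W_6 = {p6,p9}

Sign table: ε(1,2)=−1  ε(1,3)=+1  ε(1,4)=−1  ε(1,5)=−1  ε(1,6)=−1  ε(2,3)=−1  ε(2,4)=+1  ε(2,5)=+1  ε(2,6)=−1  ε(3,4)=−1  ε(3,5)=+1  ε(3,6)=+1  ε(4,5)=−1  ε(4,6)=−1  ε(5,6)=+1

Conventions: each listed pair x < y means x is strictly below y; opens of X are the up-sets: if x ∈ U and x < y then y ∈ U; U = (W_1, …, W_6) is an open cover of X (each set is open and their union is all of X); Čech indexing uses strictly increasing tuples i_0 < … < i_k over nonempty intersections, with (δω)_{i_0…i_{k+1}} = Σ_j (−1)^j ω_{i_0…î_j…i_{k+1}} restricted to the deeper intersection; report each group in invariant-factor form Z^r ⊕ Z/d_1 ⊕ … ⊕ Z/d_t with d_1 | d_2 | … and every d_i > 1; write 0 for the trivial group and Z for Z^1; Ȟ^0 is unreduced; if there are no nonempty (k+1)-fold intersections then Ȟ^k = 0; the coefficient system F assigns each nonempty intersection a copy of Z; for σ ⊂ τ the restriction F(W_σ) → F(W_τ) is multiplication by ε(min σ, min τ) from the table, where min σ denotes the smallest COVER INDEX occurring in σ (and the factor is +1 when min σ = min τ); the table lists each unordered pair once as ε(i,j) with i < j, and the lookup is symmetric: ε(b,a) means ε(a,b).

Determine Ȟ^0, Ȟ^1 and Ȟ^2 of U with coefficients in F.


cover nerve:
  W12={p1,p8} W14={p2,p10} W15={p3} W16={p9} W23={p7} W34={p5} W56={p6}
C dims 6,7; δ0: rk 5, SNF 1^5
Ȟ^0: (6−5)−0=1 ⇒ Z
Ȟ^1: (7−0)−5=2 ⇒ Z^2
Ȟ^2: (0−0)−0=0 ⇒ 0

Ȟ^0 = Z, Ȟ^1 = Z^2, Ȟ^2 = 0


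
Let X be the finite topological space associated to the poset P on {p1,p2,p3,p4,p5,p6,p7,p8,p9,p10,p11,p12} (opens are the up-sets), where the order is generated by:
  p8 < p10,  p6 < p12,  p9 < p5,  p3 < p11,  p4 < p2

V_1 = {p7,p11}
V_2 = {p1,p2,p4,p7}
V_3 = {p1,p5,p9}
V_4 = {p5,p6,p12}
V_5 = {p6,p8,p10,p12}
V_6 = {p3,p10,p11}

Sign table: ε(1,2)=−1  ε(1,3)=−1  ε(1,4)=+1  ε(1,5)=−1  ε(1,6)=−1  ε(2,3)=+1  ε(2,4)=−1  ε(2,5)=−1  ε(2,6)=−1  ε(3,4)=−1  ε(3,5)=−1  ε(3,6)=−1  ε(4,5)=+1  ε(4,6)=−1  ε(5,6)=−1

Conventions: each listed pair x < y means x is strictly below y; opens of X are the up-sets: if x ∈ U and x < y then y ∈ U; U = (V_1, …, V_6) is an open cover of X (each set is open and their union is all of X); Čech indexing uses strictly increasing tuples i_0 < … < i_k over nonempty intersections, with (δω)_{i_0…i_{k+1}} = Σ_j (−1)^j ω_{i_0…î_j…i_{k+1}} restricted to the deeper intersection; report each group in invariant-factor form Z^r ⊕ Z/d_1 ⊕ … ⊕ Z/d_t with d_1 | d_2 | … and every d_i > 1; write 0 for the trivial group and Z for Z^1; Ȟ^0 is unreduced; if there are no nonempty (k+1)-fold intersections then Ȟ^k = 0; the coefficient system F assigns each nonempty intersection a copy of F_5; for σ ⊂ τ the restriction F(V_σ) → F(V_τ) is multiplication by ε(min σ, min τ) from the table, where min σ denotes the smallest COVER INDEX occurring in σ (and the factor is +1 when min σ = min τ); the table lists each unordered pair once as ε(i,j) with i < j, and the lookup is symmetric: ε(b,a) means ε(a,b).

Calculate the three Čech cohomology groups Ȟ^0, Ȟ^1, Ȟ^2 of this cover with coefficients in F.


intersection data:
  V12={p7} V16={p11} V23={p1} V34={p5} V45={p6,p12} V56={p10}
C dims 6,6; δ0: rk_F5 5
Ȟ^0 = (6 − 5) − 0 = 1, so Ȟ^0 ≅ Z/5
Ȟ^1 = (6 − 0) − 5 = 1, so Ȟ^1 ≅ Z/5
Ȟ^2 = (0 − 0) − 0 = 0, so Ȟ^2 ≅ 0

Ȟ^0(U;F) ≅ Z/5; Ȟ^1(U;F) ≅ Z/5; Ȟ^2(U;F) ≅ 0


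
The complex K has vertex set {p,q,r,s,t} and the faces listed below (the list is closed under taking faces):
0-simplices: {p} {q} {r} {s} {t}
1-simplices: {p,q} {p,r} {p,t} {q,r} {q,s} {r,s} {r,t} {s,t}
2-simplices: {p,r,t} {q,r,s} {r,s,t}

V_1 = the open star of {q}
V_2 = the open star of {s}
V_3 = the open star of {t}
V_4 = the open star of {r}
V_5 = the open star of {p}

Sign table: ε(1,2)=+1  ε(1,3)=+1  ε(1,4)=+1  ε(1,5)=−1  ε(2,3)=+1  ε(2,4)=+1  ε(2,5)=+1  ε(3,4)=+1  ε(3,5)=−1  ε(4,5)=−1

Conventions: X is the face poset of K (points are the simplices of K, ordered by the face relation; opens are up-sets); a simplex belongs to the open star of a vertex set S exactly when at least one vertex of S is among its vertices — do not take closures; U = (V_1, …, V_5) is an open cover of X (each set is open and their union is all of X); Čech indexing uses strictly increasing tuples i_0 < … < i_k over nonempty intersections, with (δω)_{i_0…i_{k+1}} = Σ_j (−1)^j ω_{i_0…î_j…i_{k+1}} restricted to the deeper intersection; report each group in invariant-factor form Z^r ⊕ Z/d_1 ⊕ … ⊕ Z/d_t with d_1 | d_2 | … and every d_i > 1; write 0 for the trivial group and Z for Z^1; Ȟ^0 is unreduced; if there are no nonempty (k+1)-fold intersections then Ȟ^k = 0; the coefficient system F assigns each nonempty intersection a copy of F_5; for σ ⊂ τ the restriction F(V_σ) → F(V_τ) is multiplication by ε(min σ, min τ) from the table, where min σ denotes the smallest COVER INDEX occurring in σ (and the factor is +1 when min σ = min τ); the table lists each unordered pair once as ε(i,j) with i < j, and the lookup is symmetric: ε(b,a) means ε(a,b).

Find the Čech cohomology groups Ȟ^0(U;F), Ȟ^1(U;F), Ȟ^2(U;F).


nonempty overlaps:
  V1={{q},{p,q},{q,r},{q,s},{q,r,s}} V2={{s},{q,s},{r,s},{s,t},{q,r,s},{r,s,t}} V3={{t},{p,t},{r,t},{s,t},{p,r,t},{r,s,t}} V4={{r},{p,r},{q,r},{r,s},{r,t},{p,r,t},{q,r,s},{r,s,t}} V5={{p},{p,q},{p,r},{p,t},{p,r,t}}
  V12={{q,s},{q,r,s}} V14={{q,r},{q,r,s}} V15={{p,q}} V23={{s,t},{r,s,t}} V24={{r,s},{q,r,s},{r,s,t}} V34={{r,t},{p,r,t},{r,s,t}} V35={{p,t},{p,r,t}} V45={{p,r},{p,r,t}}
  V124={{q,r,s}} V234={{r,s,t}} V345={{p,r,t}}
C dims 5,8,3; δ0: rk_F5 4; δ1: rk_F5 3
degree 0: 5−4−0 = 1 → Ȟ^0 ≅ Z/5
degree 1: 8−3−4 = 1 → Ȟ^1 ≅ Z/5
degree 2: 3−0−3 = 0 → Ȟ^2 ≅ 0

Ȟ^0 = Z/5,  Ȟ^1 = Z/5,  Ȟ^2 = 0


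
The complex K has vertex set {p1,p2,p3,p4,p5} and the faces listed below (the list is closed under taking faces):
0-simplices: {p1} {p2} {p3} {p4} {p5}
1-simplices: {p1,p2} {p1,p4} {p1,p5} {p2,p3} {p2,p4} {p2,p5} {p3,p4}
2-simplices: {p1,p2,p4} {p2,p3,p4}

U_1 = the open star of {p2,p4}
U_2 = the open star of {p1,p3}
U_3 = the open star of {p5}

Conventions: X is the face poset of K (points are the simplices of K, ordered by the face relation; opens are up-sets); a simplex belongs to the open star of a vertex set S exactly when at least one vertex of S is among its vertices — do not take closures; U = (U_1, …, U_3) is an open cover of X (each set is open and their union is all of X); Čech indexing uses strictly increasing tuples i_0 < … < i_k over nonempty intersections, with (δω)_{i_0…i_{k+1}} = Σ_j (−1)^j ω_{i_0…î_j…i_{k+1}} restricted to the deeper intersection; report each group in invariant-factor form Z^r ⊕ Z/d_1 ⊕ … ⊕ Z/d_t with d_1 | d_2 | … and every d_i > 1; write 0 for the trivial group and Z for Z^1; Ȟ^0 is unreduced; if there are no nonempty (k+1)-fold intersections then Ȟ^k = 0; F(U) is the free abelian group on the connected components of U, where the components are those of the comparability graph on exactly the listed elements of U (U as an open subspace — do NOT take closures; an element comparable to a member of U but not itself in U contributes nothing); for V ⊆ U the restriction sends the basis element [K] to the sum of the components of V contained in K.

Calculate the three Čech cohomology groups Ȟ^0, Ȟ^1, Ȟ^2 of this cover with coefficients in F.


Ȟ^0 = Z, Ȟ^1 = Z and Ȟ^2 = 0

cover nerve:
  U1={{p2},{p4},{p1,p2},{p1,p4},{p2,p3},{p2,p4},{p2,p5},{p3,p4},{p1,p2,p4},{p2,p3,p4}} U2={{p1},{p3},{p1,p2},{p1,p4},{p1,p5},{p2,p3},{p3,p4},{p1,p2,p4},{p2,p3,p4}} U3={{p5},{p1,p5},{p2,p5}}
  U12={{p1,p2},{p1,p4},{p2,p3},{p3,p4},{p1,p2,p4},{p2,p3,p4}} U13={{p2,p5}} U23={{p1,p5}}
components per intersection:
  U1: {{p2},{p4},{p1,p2},{p1,p4},{p2,p3},{p2,p4},{p2,p5},{p3,p4},{p1,p2,p4},{p2,p3,p4}}
  U2: {{p1},{p1,p2},{p1,p4},{p1,p5},{p1,p2,p4}} {{p3},{p2,p3},{p3,p4},{p2,p3,p4}}
  U3: {{p5},{p1,p5},{p2,p5}}
  U12: {{p1,p2},{p1,p4},{p1,p2,p4}} {{p2,p3},{p3,p4},{p2,p3,p4}}
  U13: {{p2,p5}}
  U23: {{p1,p5}}
C dims 4,4; δ0: rk 3, SNF 1^3
Ȟ^0: (4−3)−0=1 ⇒ Z
Ȟ^1: (4−0)−3=1 ⇒ Z
Ȟ^2: (0−0)−0=0 ⇒ 0


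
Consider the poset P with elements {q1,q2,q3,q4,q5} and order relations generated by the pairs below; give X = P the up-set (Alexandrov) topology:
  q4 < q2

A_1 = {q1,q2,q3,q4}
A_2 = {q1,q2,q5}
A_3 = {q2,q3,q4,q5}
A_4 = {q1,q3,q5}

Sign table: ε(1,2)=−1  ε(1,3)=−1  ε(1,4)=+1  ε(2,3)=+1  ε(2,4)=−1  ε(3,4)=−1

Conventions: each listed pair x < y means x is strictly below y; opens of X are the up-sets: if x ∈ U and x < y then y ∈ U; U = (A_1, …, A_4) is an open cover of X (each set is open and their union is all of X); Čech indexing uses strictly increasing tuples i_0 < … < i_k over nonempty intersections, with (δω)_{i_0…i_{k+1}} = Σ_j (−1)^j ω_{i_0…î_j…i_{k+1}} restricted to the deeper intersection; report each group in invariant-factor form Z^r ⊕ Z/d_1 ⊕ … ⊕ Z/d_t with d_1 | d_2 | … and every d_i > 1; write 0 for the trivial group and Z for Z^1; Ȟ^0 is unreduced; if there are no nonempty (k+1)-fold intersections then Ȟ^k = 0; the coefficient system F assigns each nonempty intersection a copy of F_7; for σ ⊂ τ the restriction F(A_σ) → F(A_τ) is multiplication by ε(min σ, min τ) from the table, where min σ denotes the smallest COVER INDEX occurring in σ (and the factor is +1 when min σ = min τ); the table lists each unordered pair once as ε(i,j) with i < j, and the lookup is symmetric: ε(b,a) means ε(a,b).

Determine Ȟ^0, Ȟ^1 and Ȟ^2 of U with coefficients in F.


nerve of the cover:
  A12={q1,q2} A13={q2,q3,q4} A14={q1,q3} A23={q2,q5} A24={q1,q5} A34={q3,q5}
  A123={q2} A124={q1} A134={q3} A234={q5}
C dims 4,6,4; δ0: rk_F7 3; δ1: rk_F7 3
Ȟ^0 = (4 − 3) − 0 = 1, so Ȟ^0 ≅ Z/7
Ȟ^1 = (6 − 3) − 3 = 0, so Ȟ^1 ≅ 0
Ȟ^2 = (4 − 0) − 3 = 1, so Ȟ^2 ≅ Z/7

Ȟ^0 = Z/7, Ȟ^1 = 0, Ȟ^2 = Z/7


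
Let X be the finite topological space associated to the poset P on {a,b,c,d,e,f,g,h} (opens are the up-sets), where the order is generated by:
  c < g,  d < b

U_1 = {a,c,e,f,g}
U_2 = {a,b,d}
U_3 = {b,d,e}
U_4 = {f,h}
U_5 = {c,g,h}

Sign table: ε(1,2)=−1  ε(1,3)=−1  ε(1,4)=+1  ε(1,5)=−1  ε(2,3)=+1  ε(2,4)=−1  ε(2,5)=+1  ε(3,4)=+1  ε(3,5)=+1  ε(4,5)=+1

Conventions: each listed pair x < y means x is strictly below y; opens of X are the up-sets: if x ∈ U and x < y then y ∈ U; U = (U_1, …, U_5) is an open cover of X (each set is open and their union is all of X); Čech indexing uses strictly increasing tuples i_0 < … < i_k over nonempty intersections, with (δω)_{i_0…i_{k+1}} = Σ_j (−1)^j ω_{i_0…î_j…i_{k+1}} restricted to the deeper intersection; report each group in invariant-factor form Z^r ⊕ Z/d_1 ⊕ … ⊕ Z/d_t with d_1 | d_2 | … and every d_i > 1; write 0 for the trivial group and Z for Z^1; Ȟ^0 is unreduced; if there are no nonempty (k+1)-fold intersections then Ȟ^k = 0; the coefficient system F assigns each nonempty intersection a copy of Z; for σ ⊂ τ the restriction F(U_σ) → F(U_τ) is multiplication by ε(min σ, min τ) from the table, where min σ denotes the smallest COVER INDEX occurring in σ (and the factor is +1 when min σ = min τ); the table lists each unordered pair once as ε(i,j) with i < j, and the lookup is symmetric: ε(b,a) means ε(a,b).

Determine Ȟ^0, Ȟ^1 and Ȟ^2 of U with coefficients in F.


Ȟ^0(U;F) ≅ 0, Ȟ^1(U;F) ≅ Z ⊕ Z/2, Ȟ^2(U;F) ≅ 0

nerve simplices:
  U12={a} U13={e} U14={f} U15={c,g} U23={b,d} U45={h}
C dims 5,6; δ0: rk 5, SNF 1^4·2
degree 0: 5−5−0 = 0 → Ȟ^0 ≅ 0
degree 1: 6−0−5 = 1 plus torsion [2] → Ȟ^1 ≅ Z ⊕ Z/2
degree 2: 0−0−0 = 0 → Ȟ^2 ≅ 0


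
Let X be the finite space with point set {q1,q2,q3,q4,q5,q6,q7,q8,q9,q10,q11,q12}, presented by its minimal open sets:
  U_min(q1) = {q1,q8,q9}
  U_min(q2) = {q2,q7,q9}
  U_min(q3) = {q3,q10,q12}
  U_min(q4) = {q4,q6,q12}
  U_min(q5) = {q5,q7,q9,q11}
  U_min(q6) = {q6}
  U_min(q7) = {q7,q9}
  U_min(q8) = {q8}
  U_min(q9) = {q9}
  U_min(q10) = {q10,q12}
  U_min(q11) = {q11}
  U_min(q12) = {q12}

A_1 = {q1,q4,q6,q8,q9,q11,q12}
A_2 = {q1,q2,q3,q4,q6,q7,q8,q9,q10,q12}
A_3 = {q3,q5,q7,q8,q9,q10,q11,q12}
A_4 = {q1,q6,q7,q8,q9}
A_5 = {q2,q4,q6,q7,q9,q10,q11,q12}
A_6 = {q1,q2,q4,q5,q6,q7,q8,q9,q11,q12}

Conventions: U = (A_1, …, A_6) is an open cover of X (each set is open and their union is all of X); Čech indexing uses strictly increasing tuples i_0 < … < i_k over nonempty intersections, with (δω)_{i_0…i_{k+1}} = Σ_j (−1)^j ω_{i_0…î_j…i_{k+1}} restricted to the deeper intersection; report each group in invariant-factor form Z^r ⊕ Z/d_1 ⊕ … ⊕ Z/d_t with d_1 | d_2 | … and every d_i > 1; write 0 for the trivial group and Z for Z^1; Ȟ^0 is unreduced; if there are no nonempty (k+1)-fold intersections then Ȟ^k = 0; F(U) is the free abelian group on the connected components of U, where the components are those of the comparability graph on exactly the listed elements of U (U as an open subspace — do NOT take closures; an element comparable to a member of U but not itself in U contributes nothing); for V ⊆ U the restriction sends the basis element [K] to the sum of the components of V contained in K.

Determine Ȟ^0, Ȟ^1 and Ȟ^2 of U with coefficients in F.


Ȟ^0 = Z^2; Ȟ^1 = 0; Ȟ^2 = 0

nonempty overlaps:
  A12={q1,q4,q6,q8,q9,q12} A13={q8,q9,q11,q12} A14={q1,q6,q8,q9} A15={q4,q6,q9,q11,q12} A16={q1,q4,q6,q8,q9,q11,q12} A23={q3,q7,q8,q9,q10,q12} A24={q1,q6,q7,q8,q9} A25={q2,q4,q6,q7,q9,q10,q12} A26={q1,q2,q4,q6,q7,q8,q9,q12} A34={q7,q8,q9} A35={q7,q9,q10,q11,q12} A36={q5,q7,q8,q9,q11,q12} A45={q6,q7,q9} A46={q1,q6,q7,q8,q9} A56={q2,q4,q6,q7,q9,q11,q12}
  A123={q8,q9,q12} A124={q1,q6,q8,q9} A125={q4,q6,q9,q12} A126={q1,q4,q6,q8,q9,q12} A134={q8,q9} A135={q9,q11,q12} A136={q8,q9,q11,q12} A145={q6,q9} A146={q1,q6,q8,q9} A156={q4,q6,q9,q11,q12} A234={q7,q8,q9} A235={q7,q9,q10,q12} A236={q7,q8,q9,q12} A245={q6,q7,q9} A246={q1,q6,q7,q8,q9} A256={q2,q4,q6,q7,q9,q12} A345={q7,q9} A346={q7,q8,q9} A356={q7,q9,q11,q12} A456={q6,q7,q9}
  A1234={q8,q9} A1235={q9,q12} A1236={q8,q9,q12} A1245={q6,q9} A1246={q1,q6,q8,q9} A1256={q4,q6,q9,q12} A1345={q9} A1346={q8,q9} A1356={q9,q11,q12} A1456={q6,q9} A2345={q7,q9} A2346={q7,q8,q9} A2356={q7,q9,q12} A2456={q6,q7,q9} A3456={q7,q9}
  A12345={q9} A12346={q8,q9} A12356={q9,q12} A12456={q6,q9} A13456={q9} A23456={q7,q9}
  A123456={q9}
components per intersection:
  A1: {q1,q8,q9} {q4,q6,q12} {q11}
  A2: {q1,q2,q7,q8,q9} {q3,q4,q6,q10,q12}
  A3: {q3,q10,q12} {q5,q7,q9,q11} {q8}
  A4: {q1,q7,q8,q9} {q6}
  A5: {q2,q7,q9} {q4,q6,q10,q12} {q11}
  A6: {q1,q2,q5,q7,q8,q9,q11} {q4,q6,q12}
  A12: {q1,q8,q9} {q4,q6,q12}
  A13: {q8} {q9} {q11} {q12}
  A14: {q1,q8,q9} {q6}
  A15: {q4,q6,q12} {q9} {q11}
  A16: {q1,q8,q9} {q4,q6,q12} {q11}
  A23: {q3,q10,q12} {q7,q9} {q8}
  A24: {q1,q7,q8,q9} {q6}
  A25: {q2,q7,q9} {q4,q6,q10,q12}
  A26: {q1,q2,q7,q8,q9} {q4,q6,q12}
  A34: {q7,q9} {q8}
  A35: {q7,q9} {q10,q12} {q11}
  A36: {q5,q7,q9,q11} {q8} {q12}
  A45: {q6} {q7,q9}
  A46: {q1,q7,q8,q9} {q6}
  A56: {q2,q7,q9} {q4,q6,q12} {q11}
  A123: {q8} {q9} {q12}
  A124: {q1,q8,q9} {q6}
  A125: {q4,q6,q12} {q9}
  A126: {q1,q8,q9} {q4,q6,q12}
  A134: {q8} {q9}
  A135: {q9} {q11} {q12}
  A136: {q8} {q9} {q11} {q12}
  A145: {q6} {q9}
  A146: {q1,q8,q9} {q6}
  A156: {q4,q6,q12} {q9} {q11}
  A234: {q7,q9} {q8}
  A235: {q7,q9} {q10,q12}
  A236: {q7,q9} {q8} {q12}
  A245: {q6} {q7,q9}
  A246: {q1,q7,q8,q9} {q6}
  A256: {q2,q7,q9} {q4,q6,q12}
  A345: {q7,q9}
  A346: {q7,q9} {q8}
  A356: {q7,q9} {q11} {q12}
  A456: {q6} {q7,q9}
  A1234: {q8} {q9}
  A1235: {q9} {q12}
  A1236: {q8} {q9} {q12}
  A1245: {q6} {q9}
  A1246: {q1,q8,q9} {q6}
  A1256: {q4,q6,q12} {q9}
  A1345: {q9}
  A1346: {q8} {q9}
  A1356: {q9} {q11} {q12}
  A1456: {q6} {q9}
  A2345: {q7,q9}
  A2346: {q7,q9} {q8}
  A2356: {q7,q9} {q12}
  A2456: {q6} {q7,q9}
  A3456: {q7,q9}
  A12345: {q9}
  A12346: {q8} {q9}
  A12356: {q9} {q12}
  A12456: {q6} {q9}
  A13456: {q9}
  A23456: {q7,q9}
  A123456: {q9}
C dims 15,38,46,29; δ0: rk 13, SNF 1^13; δ1: rk 25, SNF 1^25; δ2: rk 21, SNF 1^21
degree 0: 15−13−0 = 2 → Ȟ^0 ≅ Z^2
degree 1: 38−25−13 = 0 → Ȟ^1 ≅ 0
degree 2: 46−21−25 = 0 → Ȟ^2 ≅ 0


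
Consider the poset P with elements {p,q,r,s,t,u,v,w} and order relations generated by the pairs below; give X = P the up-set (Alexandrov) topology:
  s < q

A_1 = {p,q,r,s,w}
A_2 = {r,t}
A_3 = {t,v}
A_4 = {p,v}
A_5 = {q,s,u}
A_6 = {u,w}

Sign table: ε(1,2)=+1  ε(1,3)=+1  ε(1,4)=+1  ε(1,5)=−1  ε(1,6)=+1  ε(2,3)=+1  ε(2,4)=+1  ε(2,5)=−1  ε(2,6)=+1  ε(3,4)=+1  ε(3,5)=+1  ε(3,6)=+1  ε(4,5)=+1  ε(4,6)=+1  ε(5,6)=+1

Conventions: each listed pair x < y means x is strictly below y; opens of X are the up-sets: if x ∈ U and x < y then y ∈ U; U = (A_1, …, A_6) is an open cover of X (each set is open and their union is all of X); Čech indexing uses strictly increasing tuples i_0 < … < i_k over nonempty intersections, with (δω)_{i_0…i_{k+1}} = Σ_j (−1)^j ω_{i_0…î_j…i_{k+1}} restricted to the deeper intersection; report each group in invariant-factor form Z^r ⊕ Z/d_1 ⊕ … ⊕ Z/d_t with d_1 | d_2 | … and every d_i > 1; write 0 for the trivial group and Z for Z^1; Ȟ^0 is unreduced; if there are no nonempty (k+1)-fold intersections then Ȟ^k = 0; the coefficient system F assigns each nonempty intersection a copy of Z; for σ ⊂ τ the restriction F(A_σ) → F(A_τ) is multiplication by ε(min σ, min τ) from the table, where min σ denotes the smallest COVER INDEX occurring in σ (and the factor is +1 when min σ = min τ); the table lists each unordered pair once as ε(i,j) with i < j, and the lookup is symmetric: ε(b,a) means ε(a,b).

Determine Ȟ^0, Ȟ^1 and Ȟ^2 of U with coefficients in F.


nonempty intersections:
  A12={r} A14={p} A15={q,s} A16={w} A23={t} A34={v} A56={u}
C dims 6,7; δ0: rk 6, SNF 1^5·2
Ȟ^0: (6−6)−0=0 ⇒ 0
Ȟ^1: (7−0)−6=1 plus torsion [2] ⇒ Z ⊕ Z/2
Ȟ^2: (0−0)−0=0 ⇒ 0

Ȟ^0 ≅ 0,  Ȟ^1 ≅ Z ⊕ Z/2,  Ȟ^2 ≅ 0


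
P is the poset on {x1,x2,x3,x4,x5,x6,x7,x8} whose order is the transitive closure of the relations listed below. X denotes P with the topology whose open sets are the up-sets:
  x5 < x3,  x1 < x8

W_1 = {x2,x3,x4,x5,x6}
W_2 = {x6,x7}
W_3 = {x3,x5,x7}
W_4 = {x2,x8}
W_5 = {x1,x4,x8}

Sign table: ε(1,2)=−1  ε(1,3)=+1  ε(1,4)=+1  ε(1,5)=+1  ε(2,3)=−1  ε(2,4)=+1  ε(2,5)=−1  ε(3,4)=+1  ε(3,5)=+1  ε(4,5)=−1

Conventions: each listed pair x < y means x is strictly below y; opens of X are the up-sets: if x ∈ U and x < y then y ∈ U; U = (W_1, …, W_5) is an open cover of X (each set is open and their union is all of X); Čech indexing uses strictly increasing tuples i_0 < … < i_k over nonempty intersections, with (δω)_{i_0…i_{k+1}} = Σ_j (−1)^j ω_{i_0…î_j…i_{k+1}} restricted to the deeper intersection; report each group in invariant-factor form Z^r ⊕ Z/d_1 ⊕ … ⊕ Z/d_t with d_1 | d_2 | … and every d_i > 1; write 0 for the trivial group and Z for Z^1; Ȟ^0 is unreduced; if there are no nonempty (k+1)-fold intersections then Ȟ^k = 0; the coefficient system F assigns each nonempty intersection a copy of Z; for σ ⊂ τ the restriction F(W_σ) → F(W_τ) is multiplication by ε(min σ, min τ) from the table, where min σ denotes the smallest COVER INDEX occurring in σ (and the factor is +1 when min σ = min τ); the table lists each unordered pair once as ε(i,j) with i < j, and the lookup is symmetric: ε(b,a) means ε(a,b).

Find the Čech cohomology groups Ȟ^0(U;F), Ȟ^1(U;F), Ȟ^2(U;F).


cover nerve:
  W12={x6} W13={x3,x5} W14={x2} W15={x4} W23={x7} W45={x8}
C dims 5,6; δ0: rk 5, SNF 1^4·2
Ȟ^0: (5−5)−0=0 ⇒ 0
Ȟ^1: (6−0)−5=1 plus torsion [2] ⇒ Z ⊕ Z/2
Ȟ^2: (0−0)−0=0 ⇒ 0

Ȟ^0 = 0, Ȟ^1 = Z ⊕ Z/2 and Ȟ^2 = 0


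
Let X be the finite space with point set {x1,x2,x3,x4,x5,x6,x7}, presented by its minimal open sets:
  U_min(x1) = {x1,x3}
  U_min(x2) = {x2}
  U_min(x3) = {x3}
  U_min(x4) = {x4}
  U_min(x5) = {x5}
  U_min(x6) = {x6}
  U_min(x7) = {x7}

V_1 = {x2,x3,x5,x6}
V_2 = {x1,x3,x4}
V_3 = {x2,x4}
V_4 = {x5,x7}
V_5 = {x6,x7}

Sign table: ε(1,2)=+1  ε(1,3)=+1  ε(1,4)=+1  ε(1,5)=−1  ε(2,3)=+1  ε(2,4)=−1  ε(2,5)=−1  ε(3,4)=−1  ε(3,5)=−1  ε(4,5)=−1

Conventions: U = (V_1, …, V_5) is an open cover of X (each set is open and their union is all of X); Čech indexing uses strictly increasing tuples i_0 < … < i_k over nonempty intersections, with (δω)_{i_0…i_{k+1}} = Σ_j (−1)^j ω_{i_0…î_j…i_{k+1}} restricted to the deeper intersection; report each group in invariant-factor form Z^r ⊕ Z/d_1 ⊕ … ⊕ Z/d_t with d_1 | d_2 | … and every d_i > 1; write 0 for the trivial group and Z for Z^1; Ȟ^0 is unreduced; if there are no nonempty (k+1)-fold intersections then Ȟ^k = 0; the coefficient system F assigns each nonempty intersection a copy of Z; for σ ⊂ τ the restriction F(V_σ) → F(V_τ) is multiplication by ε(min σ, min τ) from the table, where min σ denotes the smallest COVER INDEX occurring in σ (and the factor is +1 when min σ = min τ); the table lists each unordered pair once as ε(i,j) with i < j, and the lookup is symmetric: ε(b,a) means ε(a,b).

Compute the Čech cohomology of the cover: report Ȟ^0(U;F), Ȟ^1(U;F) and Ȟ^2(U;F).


Ȟ^0 ≅ Z; Ȟ^1 ≅ Z^2; Ȟ^2 ≅ 0

nonempty overlaps:
  V12={x3} V13={x2} V14={x5} V15={x6} V23={x4} V45={x7}
C dims 5,6; δ0: rk 4, SNF 1^4
degree 0: 5−4−0 = 1 → Ȟ^0 ≅ Z
degree 1: 6−0−4 = 2 → Ȟ^1 ≅ Z^2
degree 2: 0−0−0 = 0 → Ȟ^2 ≅ 0


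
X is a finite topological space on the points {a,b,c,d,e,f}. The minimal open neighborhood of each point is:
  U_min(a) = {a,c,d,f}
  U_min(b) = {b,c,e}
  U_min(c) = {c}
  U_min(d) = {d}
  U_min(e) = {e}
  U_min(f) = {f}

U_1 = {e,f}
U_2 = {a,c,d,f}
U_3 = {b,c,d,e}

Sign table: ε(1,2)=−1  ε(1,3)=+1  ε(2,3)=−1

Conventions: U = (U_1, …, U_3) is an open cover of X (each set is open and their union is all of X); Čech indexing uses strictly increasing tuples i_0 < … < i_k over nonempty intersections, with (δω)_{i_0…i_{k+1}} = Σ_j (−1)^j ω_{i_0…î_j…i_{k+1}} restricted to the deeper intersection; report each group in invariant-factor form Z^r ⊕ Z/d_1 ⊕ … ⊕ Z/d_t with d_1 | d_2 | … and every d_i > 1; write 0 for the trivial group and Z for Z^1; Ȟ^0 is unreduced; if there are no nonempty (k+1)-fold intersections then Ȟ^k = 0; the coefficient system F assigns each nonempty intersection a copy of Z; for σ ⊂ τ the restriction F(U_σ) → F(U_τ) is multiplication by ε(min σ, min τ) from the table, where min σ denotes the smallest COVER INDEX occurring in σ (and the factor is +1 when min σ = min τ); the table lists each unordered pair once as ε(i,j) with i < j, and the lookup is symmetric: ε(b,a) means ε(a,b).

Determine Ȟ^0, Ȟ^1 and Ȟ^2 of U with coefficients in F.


nerve simplices:
  U12={f} U13={e} U23={c,d}
C dims 3,3; δ0: rk 2, SNF 1^2
degree 0: 3−2−0 = 1 → Ȟ^0 ≅ Z
degree 1: 3−0−2 = 1 → Ȟ^1 ≅ Z
degree 2: 0−0−0 = 0 → Ȟ^2 ≅ 0

Ȟ^0(U;F) ≅ Z; Ȟ^1(U;F) ≅ Z; Ȟ^2(U;F) ≅ 0
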